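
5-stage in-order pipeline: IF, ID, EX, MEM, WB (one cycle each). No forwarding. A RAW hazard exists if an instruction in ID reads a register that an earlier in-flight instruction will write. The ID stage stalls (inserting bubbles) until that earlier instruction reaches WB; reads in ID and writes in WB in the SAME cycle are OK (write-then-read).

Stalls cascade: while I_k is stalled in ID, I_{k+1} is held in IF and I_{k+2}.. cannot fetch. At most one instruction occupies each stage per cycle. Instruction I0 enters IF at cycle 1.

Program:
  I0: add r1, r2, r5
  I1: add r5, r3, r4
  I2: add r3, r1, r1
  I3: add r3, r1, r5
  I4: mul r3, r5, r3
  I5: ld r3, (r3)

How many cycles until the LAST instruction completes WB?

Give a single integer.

I0 add r1 <- r2,r5: IF@1 ID@2 stall=0 (-) EX@3 MEM@4 WB@5
I1 add r5 <- r3,r4: IF@2 ID@3 stall=0 (-) EX@4 MEM@5 WB@6
I2 add r3 <- r1,r1: IF@3 ID@4 stall=1 (RAW on I0.r1 (WB@5)) EX@6 MEM@7 WB@8
I3 add r3 <- r1,r5: IF@4 ID@6 stall=0 (-) EX@7 MEM@8 WB@9
I4 mul r3 <- r5,r3: IF@6 ID@7 stall=2 (RAW on I3.r3 (WB@9)) EX@10 MEM@11 WB@12
I5 ld r3 <- r3: IF@7 ID@10 stall=2 (RAW on I4.r3 (WB@12)) EX@13 MEM@14 WB@15

Answer: 15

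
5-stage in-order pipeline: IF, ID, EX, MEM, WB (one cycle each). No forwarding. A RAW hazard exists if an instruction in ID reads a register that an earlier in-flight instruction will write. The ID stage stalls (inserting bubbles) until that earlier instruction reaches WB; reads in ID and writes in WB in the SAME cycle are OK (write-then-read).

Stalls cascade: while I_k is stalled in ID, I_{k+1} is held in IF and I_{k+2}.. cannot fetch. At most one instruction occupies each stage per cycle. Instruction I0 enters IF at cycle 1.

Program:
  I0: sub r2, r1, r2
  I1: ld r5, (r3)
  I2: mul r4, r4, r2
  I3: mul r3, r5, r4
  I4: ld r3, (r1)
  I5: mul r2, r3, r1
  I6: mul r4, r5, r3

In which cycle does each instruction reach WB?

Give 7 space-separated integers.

Answer: 5 6 8 11 12 15 16

Derivation:
I0 sub r2 <- r1,r2: IF@1 ID@2 stall=0 (-) EX@3 MEM@4 WB@5
I1 ld r5 <- r3: IF@2 ID@3 stall=0 (-) EX@4 MEM@5 WB@6
I2 mul r4 <- r4,r2: IF@3 ID@4 stall=1 (RAW on I0.r2 (WB@5)) EX@6 MEM@7 WB@8
I3 mul r3 <- r5,r4: IF@4 ID@6 stall=2 (RAW on I2.r4 (WB@8)) EX@9 MEM@10 WB@11
I4 ld r3 <- r1: IF@6 ID@9 stall=0 (-) EX@10 MEM@11 WB@12
I5 mul r2 <- r3,r1: IF@9 ID@10 stall=2 (RAW on I4.r3 (WB@12)) EX@13 MEM@14 WB@15
I6 mul r4 <- r5,r3: IF@10 ID@13 stall=0 (-) EX@14 MEM@15 WB@16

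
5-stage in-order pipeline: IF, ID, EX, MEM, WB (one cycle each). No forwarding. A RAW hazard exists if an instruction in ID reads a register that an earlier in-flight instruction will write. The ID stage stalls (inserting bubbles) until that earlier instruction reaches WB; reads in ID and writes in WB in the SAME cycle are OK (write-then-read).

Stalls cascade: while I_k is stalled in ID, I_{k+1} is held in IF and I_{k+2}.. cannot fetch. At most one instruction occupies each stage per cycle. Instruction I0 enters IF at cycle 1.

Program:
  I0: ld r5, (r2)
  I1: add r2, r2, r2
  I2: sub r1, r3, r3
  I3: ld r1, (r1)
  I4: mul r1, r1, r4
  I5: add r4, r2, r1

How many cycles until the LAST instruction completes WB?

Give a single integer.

I0 ld r5 <- r2: IF@1 ID@2 stall=0 (-) EX@3 MEM@4 WB@5
I1 add r2 <- r2,r2: IF@2 ID@3 stall=0 (-) EX@4 MEM@5 WB@6
I2 sub r1 <- r3,r3: IF@3 ID@4 stall=0 (-) EX@5 MEM@6 WB@7
I3 ld r1 <- r1: IF@4 ID@5 stall=2 (RAW on I2.r1 (WB@7)) EX@8 MEM@9 WB@10
I4 mul r1 <- r1,r4: IF@5 ID@8 stall=2 (RAW on I3.r1 (WB@10)) EX@11 MEM@12 WB@13
I5 add r4 <- r2,r1: IF@8 ID@11 stall=2 (RAW on I4.r1 (WB@13)) EX@14 MEM@15 WB@16

Answer: 16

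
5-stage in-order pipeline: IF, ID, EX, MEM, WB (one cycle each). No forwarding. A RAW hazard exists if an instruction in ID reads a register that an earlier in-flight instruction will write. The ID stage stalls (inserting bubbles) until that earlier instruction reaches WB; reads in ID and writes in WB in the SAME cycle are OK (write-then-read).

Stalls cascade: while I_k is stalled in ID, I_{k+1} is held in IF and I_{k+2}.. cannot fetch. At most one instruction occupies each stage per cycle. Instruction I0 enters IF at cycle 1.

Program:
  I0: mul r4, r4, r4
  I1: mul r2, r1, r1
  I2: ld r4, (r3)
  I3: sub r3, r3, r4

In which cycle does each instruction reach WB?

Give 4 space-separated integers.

I0 mul r4 <- r4,r4: IF@1 ID@2 stall=0 (-) EX@3 MEM@4 WB@5
I1 mul r2 <- r1,r1: IF@2 ID@3 stall=0 (-) EX@4 MEM@5 WB@6
I2 ld r4 <- r3: IF@3 ID@4 stall=0 (-) EX@5 MEM@6 WB@7
I3 sub r3 <- r3,r4: IF@4 ID@5 stall=2 (RAW on I2.r4 (WB@7)) EX@8 MEM@9 WB@10

Answer: 5 6 7 10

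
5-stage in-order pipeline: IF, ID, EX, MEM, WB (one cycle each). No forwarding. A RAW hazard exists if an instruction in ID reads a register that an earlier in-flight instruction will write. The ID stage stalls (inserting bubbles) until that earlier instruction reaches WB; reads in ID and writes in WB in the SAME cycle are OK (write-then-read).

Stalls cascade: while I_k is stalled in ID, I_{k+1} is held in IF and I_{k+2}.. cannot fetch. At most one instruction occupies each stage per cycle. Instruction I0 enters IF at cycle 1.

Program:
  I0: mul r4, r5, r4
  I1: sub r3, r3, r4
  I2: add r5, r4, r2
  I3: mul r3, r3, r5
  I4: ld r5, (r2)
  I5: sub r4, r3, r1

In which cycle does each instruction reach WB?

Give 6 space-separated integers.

I0 mul r4 <- r5,r4: IF@1 ID@2 stall=0 (-) EX@3 MEM@4 WB@5
I1 sub r3 <- r3,r4: IF@2 ID@3 stall=2 (RAW on I0.r4 (WB@5)) EX@6 MEM@7 WB@8
I2 add r5 <- r4,r2: IF@3 ID@6 stall=0 (-) EX@7 MEM@8 WB@9
I3 mul r3 <- r3,r5: IF@6 ID@7 stall=2 (RAW on I2.r5 (WB@9)) EX@10 MEM@11 WB@12
I4 ld r5 <- r2: IF@7 ID@10 stall=0 (-) EX@11 MEM@12 WB@13
I5 sub r4 <- r3,r1: IF@10 ID@11 stall=1 (RAW on I3.r3 (WB@12)) EX@13 MEM@14 WB@15

Answer: 5 8 9 12 13 15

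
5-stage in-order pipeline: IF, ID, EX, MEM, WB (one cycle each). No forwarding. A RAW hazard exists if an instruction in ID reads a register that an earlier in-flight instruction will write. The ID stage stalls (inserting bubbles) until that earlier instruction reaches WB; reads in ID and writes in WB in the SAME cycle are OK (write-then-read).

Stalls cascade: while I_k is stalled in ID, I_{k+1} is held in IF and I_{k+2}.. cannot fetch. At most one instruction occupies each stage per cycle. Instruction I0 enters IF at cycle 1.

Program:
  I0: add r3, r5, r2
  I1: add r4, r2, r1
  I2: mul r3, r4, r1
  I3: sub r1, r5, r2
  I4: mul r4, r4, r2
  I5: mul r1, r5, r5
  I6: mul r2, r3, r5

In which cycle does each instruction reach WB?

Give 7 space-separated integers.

Answer: 5 6 9 10 11 12 13

Derivation:
I0 add r3 <- r5,r2: IF@1 ID@2 stall=0 (-) EX@3 MEM@4 WB@5
I1 add r4 <- r2,r1: IF@2 ID@3 stall=0 (-) EX@4 MEM@5 WB@6
I2 mul r3 <- r4,r1: IF@3 ID@4 stall=2 (RAW on I1.r4 (WB@6)) EX@7 MEM@8 WB@9
I3 sub r1 <- r5,r2: IF@4 ID@7 stall=0 (-) EX@8 MEM@9 WB@10
I4 mul r4 <- r4,r2: IF@7 ID@8 stall=0 (-) EX@9 MEM@10 WB@11
I5 mul r1 <- r5,r5: IF@8 ID@9 stall=0 (-) EX@10 MEM@11 WB@12
I6 mul r2 <- r3,r5: IF@9 ID@10 stall=0 (-) EX@11 MEM@12 WB@13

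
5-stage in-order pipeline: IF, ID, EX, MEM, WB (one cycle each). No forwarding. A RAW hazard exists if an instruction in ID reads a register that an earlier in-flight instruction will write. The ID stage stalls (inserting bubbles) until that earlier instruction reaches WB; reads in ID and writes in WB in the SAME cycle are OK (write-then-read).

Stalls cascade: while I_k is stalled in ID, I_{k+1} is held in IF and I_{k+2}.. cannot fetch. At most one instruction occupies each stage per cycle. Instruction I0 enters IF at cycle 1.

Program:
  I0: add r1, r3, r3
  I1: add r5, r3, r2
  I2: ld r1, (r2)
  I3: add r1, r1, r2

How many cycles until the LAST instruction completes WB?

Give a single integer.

Answer: 10

Derivation:
I0 add r1 <- r3,r3: IF@1 ID@2 stall=0 (-) EX@3 MEM@4 WB@5
I1 add r5 <- r3,r2: IF@2 ID@3 stall=0 (-) EX@4 MEM@5 WB@6
I2 ld r1 <- r2: IF@3 ID@4 stall=0 (-) EX@5 MEM@6 WB@7
I3 add r1 <- r1,r2: IF@4 ID@5 stall=2 (RAW on I2.r1 (WB@7)) EX@8 MEM@9 WB@10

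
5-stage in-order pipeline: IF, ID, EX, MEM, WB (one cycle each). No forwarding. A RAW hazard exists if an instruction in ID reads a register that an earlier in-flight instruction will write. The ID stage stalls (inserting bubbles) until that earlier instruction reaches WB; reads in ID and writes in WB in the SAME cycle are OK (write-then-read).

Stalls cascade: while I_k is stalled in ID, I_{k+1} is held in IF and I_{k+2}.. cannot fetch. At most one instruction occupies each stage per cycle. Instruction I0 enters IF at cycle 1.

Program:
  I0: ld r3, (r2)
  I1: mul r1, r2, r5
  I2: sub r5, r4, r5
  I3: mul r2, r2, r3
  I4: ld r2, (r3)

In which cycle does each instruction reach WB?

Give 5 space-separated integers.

Answer: 5 6 7 8 9

Derivation:
I0 ld r3 <- r2: IF@1 ID@2 stall=0 (-) EX@3 MEM@4 WB@5
I1 mul r1 <- r2,r5: IF@2 ID@3 stall=0 (-) EX@4 MEM@5 WB@6
I2 sub r5 <- r4,r5: IF@3 ID@4 stall=0 (-) EX@5 MEM@6 WB@7
I3 mul r2 <- r2,r3: IF@4 ID@5 stall=0 (-) EX@6 MEM@7 WB@8
I4 ld r2 <- r3: IF@5 ID@6 stall=0 (-) EX@7 MEM@8 WB@9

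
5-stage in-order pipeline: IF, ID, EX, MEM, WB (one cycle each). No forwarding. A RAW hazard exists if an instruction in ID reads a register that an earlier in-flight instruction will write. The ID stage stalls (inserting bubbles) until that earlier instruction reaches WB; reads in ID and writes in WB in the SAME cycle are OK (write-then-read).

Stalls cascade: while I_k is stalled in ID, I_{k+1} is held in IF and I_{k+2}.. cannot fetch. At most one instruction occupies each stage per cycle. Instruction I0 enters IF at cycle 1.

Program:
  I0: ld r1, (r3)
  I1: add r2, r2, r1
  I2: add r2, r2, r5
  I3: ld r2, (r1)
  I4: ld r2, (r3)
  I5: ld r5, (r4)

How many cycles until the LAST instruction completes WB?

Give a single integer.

Answer: 14

Derivation:
I0 ld r1 <- r3: IF@1 ID@2 stall=0 (-) EX@3 MEM@4 WB@5
I1 add r2 <- r2,r1: IF@2 ID@3 stall=2 (RAW on I0.r1 (WB@5)) EX@6 MEM@7 WB@8
I2 add r2 <- r2,r5: IF@3 ID@6 stall=2 (RAW on I1.r2 (WB@8)) EX@9 MEM@10 WB@11
I3 ld r2 <- r1: IF@6 ID@9 stall=0 (-) EX@10 MEM@11 WB@12
I4 ld r2 <- r3: IF@9 ID@10 stall=0 (-) EX@11 MEM@12 WB@13
I5 ld r5 <- r4: IF@10 ID@11 stall=0 (-) EX@12 MEM@13 WB@14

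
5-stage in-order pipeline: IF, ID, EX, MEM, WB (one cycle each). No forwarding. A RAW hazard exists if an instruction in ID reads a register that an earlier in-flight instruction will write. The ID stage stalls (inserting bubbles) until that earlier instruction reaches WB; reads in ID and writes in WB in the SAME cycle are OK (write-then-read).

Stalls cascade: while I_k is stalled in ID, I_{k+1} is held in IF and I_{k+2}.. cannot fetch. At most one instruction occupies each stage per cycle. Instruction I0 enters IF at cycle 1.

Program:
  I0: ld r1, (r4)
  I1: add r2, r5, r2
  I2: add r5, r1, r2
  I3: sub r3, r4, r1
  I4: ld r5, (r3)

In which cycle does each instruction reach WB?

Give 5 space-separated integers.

Answer: 5 6 9 10 13

Derivation:
I0 ld r1 <- r4: IF@1 ID@2 stall=0 (-) EX@3 MEM@4 WB@5
I1 add r2 <- r5,r2: IF@2 ID@3 stall=0 (-) EX@4 MEM@5 WB@6
I2 add r5 <- r1,r2: IF@3 ID@4 stall=2 (RAW on I1.r2 (WB@6)) EX@7 MEM@8 WB@9
I3 sub r3 <- r4,r1: IF@4 ID@7 stall=0 (-) EX@8 MEM@9 WB@10
I4 ld r5 <- r3: IF@7 ID@8 stall=2 (RAW on I3.r3 (WB@10)) EX@11 MEM@12 WB@13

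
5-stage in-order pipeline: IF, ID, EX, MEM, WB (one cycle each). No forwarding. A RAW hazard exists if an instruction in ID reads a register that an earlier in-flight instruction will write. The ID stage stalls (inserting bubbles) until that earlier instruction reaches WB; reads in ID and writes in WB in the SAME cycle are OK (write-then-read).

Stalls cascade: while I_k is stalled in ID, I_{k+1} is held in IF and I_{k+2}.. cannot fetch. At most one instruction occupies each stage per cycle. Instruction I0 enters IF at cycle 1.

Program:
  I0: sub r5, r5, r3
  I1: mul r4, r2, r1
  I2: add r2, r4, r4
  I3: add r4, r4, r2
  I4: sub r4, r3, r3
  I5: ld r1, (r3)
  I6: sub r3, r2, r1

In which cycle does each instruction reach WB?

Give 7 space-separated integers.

Answer: 5 6 9 12 13 14 17

Derivation:
I0 sub r5 <- r5,r3: IF@1 ID@2 stall=0 (-) EX@3 MEM@4 WB@5
I1 mul r4 <- r2,r1: IF@2 ID@3 stall=0 (-) EX@4 MEM@5 WB@6
I2 add r2 <- r4,r4: IF@3 ID@4 stall=2 (RAW on I1.r4 (WB@6)) EX@7 MEM@8 WB@9
I3 add r4 <- r4,r2: IF@4 ID@7 stall=2 (RAW on I2.r2 (WB@9)) EX@10 MEM@11 WB@12
I4 sub r4 <- r3,r3: IF@7 ID@10 stall=0 (-) EX@11 MEM@12 WB@13
I5 ld r1 <- r3: IF@10 ID@11 stall=0 (-) EX@12 MEM@13 WB@14
I6 sub r3 <- r2,r1: IF@11 ID@12 stall=2 (RAW on I5.r1 (WB@14)) EX@15 MEM@16 WB@17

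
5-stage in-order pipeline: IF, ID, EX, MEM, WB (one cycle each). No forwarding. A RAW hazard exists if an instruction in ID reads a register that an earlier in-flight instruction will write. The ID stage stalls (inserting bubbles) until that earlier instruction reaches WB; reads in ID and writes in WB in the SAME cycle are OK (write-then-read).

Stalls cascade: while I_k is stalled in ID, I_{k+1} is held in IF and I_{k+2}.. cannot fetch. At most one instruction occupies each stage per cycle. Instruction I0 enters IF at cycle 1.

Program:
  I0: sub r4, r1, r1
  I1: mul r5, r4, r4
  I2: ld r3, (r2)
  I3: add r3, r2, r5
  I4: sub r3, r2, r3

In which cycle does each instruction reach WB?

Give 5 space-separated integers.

Answer: 5 8 9 11 14

Derivation:
I0 sub r4 <- r1,r1: IF@1 ID@2 stall=0 (-) EX@3 MEM@4 WB@5
I1 mul r5 <- r4,r4: IF@2 ID@3 stall=2 (RAW on I0.r4 (WB@5)) EX@6 MEM@7 WB@8
I2 ld r3 <- r2: IF@3 ID@6 stall=0 (-) EX@7 MEM@8 WB@9
I3 add r3 <- r2,r5: IF@6 ID@7 stall=1 (RAW on I1.r5 (WB@8)) EX@9 MEM@10 WB@11
I4 sub r3 <- r2,r3: IF@7 ID@9 stall=2 (RAW on I3.r3 (WB@11)) EX@12 MEM@13 WB@14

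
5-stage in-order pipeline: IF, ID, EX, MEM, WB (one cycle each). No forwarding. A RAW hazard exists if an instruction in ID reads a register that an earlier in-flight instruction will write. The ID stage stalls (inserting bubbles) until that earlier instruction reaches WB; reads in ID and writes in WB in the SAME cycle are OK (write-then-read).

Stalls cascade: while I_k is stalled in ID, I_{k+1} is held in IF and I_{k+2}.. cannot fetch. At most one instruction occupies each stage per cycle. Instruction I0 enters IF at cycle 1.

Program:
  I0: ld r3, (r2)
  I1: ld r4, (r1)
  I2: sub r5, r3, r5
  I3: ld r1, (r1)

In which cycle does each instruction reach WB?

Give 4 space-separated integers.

I0 ld r3 <- r2: IF@1 ID@2 stall=0 (-) EX@3 MEM@4 WB@5
I1 ld r4 <- r1: IF@2 ID@3 stall=0 (-) EX@4 MEM@5 WB@6
I2 sub r5 <- r3,r5: IF@3 ID@4 stall=1 (RAW on I0.r3 (WB@5)) EX@6 MEM@7 WB@8
I3 ld r1 <- r1: IF@4 ID@6 stall=0 (-) EX@7 MEM@8 WB@9

Answer: 5 6 8 9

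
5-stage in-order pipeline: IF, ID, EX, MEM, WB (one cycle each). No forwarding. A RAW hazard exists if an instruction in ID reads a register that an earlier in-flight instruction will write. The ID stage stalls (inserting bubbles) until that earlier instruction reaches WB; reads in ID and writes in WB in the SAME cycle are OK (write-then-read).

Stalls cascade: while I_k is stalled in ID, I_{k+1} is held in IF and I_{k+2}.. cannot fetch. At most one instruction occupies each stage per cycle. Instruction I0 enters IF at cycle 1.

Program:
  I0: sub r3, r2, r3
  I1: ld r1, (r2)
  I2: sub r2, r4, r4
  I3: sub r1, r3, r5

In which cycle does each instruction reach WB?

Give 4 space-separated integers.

I0 sub r3 <- r2,r3: IF@1 ID@2 stall=0 (-) EX@3 MEM@4 WB@5
I1 ld r1 <- r2: IF@2 ID@3 stall=0 (-) EX@4 MEM@5 WB@6
I2 sub r2 <- r4,r4: IF@3 ID@4 stall=0 (-) EX@5 MEM@6 WB@7
I3 sub r1 <- r3,r5: IF@4 ID@5 stall=0 (-) EX@6 MEM@7 WB@8

Answer: 5 6 7 8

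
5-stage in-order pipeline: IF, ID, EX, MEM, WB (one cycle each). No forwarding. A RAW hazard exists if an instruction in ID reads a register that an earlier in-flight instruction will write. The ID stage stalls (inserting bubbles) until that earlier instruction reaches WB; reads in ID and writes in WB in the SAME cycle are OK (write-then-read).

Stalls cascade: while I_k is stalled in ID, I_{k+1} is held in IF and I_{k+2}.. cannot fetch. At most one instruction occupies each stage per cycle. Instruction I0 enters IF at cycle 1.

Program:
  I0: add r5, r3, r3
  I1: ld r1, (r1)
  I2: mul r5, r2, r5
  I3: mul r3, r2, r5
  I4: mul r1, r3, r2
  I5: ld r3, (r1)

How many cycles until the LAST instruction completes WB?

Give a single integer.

Answer: 17

Derivation:
I0 add r5 <- r3,r3: IF@1 ID@2 stall=0 (-) EX@3 MEM@4 WB@5
I1 ld r1 <- r1: IF@2 ID@3 stall=0 (-) EX@4 MEM@5 WB@6
I2 mul r5 <- r2,r5: IF@3 ID@4 stall=1 (RAW on I0.r5 (WB@5)) EX@6 MEM@7 WB@8
I3 mul r3 <- r2,r5: IF@4 ID@6 stall=2 (RAW on I2.r5 (WB@8)) EX@9 MEM@10 WB@11
I4 mul r1 <- r3,r2: IF@6 ID@9 stall=2 (RAW on I3.r3 (WB@11)) EX@12 MEM@13 WB@14
I5 ld r3 <- r1: IF@9 ID@12 stall=2 (RAW on I4.r1 (WB@14)) EX@15 MEM@16 WB@17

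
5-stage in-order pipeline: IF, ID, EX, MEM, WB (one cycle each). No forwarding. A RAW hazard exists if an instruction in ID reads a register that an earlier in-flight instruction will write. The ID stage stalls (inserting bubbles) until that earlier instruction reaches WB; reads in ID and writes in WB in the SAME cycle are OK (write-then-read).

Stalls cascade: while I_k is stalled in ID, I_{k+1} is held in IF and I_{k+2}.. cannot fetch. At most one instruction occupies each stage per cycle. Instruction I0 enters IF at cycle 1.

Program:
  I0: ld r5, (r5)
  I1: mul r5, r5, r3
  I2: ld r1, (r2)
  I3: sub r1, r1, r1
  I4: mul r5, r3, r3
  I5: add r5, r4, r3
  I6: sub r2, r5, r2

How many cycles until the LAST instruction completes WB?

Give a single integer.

Answer: 17

Derivation:
I0 ld r5 <- r5: IF@1 ID@2 stall=0 (-) EX@3 MEM@4 WB@5
I1 mul r5 <- r5,r3: IF@2 ID@3 stall=2 (RAW on I0.r5 (WB@5)) EX@6 MEM@7 WB@8
I2 ld r1 <- r2: IF@3 ID@6 stall=0 (-) EX@7 MEM@8 WB@9
I3 sub r1 <- r1,r1: IF@6 ID@7 stall=2 (RAW on I2.r1 (WB@9)) EX@10 MEM@11 WB@12
I4 mul r5 <- r3,r3: IF@7 ID@10 stall=0 (-) EX@11 MEM@12 WB@13
I5 add r5 <- r4,r3: IF@10 ID@11 stall=0 (-) EX@12 MEM@13 WB@14
I6 sub r2 <- r5,r2: IF@11 ID@12 stall=2 (RAW on I5.r5 (WB@14)) EX@15 MEM@16 WB@17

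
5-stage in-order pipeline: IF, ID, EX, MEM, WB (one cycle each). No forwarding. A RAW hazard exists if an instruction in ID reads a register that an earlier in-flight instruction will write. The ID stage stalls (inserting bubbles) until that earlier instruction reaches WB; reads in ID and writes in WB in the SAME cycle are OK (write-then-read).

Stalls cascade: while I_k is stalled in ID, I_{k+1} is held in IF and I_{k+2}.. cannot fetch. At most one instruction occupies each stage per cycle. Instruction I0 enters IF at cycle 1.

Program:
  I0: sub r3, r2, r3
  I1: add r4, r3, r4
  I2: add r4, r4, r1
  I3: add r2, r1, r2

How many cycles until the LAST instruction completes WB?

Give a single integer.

Answer: 12

Derivation:
I0 sub r3 <- r2,r3: IF@1 ID@2 stall=0 (-) EX@3 MEM@4 WB@5
I1 add r4 <- r3,r4: IF@2 ID@3 stall=2 (RAW on I0.r3 (WB@5)) EX@6 MEM@7 WB@8
I2 add r4 <- r4,r1: IF@3 ID@6 stall=2 (RAW on I1.r4 (WB@8)) EX@9 MEM@10 WB@11
I3 add r2 <- r1,r2: IF@6 ID@9 stall=0 (-) EX@10 MEM@11 WB@12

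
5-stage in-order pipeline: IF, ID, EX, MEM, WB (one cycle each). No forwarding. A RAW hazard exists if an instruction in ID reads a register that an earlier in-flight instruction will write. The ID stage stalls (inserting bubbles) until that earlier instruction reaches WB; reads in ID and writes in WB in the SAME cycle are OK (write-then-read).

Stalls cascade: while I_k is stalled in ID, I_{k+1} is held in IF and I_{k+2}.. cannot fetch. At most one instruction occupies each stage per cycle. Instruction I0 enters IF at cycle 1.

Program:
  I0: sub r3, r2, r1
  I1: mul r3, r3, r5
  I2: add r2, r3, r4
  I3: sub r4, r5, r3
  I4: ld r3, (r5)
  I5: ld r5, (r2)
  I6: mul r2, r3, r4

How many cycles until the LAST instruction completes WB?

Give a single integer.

I0 sub r3 <- r2,r1: IF@1 ID@2 stall=0 (-) EX@3 MEM@4 WB@5
I1 mul r3 <- r3,r5: IF@2 ID@3 stall=2 (RAW on I0.r3 (WB@5)) EX@6 MEM@7 WB@8
I2 add r2 <- r3,r4: IF@3 ID@6 stall=2 (RAW on I1.r3 (WB@8)) EX@9 MEM@10 WB@11
I3 sub r4 <- r5,r3: IF@6 ID@9 stall=0 (-) EX@10 MEM@11 WB@12
I4 ld r3 <- r5: IF@9 ID@10 stall=0 (-) EX@11 MEM@12 WB@13
I5 ld r5 <- r2: IF@10 ID@11 stall=0 (-) EX@12 MEM@13 WB@14
I6 mul r2 <- r3,r4: IF@11 ID@12 stall=1 (RAW on I4.r3 (WB@13)) EX@14 MEM@15 WB@16

Answer: 16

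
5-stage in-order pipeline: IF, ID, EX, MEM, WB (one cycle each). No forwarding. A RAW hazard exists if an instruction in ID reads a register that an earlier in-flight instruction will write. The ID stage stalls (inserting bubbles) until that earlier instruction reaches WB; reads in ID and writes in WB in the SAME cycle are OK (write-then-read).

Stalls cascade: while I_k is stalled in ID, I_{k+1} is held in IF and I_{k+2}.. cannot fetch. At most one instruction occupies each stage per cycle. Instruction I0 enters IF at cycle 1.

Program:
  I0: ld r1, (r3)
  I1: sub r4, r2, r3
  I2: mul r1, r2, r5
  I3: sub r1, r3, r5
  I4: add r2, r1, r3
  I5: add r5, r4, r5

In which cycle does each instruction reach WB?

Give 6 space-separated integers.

Answer: 5 6 7 8 11 12

Derivation:
I0 ld r1 <- r3: IF@1 ID@2 stall=0 (-) EX@3 MEM@4 WB@5
I1 sub r4 <- r2,r3: IF@2 ID@3 stall=0 (-) EX@4 MEM@5 WB@6
I2 mul r1 <- r2,r5: IF@3 ID@4 stall=0 (-) EX@5 MEM@6 WB@7
I3 sub r1 <- r3,r5: IF@4 ID@5 stall=0 (-) EX@6 MEM@7 WB@8
I4 add r2 <- r1,r3: IF@5 ID@6 stall=2 (RAW on I3.r1 (WB@8)) EX@9 MEM@10 WB@11
I5 add r5 <- r4,r5: IF@6 ID@9 stall=0 (-) EX@10 MEM@11 WB@12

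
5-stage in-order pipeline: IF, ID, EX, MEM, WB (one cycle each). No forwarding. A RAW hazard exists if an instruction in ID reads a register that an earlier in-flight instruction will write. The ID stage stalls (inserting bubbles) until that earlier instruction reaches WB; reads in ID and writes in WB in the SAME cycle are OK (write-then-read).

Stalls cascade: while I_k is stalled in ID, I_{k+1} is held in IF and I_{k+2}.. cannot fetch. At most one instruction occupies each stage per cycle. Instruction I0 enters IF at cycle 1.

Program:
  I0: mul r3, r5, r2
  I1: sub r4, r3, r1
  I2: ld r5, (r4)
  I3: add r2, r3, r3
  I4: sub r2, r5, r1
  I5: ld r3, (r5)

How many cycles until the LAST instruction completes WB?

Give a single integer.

Answer: 15

Derivation:
I0 mul r3 <- r5,r2: IF@1 ID@2 stall=0 (-) EX@3 MEM@4 WB@5
I1 sub r4 <- r3,r1: IF@2 ID@3 stall=2 (RAW on I0.r3 (WB@5)) EX@6 MEM@7 WB@8
I2 ld r5 <- r4: IF@3 ID@6 stall=2 (RAW on I1.r4 (WB@8)) EX@9 MEM@10 WB@11
I3 add r2 <- r3,r3: IF@6 ID@9 stall=0 (-) EX@10 MEM@11 WB@12
I4 sub r2 <- r5,r1: IF@9 ID@10 stall=1 (RAW on I2.r5 (WB@11)) EX@12 MEM@13 WB@14
I5 ld r3 <- r5: IF@10 ID@12 stall=0 (-) EX@13 MEM@14 WB@15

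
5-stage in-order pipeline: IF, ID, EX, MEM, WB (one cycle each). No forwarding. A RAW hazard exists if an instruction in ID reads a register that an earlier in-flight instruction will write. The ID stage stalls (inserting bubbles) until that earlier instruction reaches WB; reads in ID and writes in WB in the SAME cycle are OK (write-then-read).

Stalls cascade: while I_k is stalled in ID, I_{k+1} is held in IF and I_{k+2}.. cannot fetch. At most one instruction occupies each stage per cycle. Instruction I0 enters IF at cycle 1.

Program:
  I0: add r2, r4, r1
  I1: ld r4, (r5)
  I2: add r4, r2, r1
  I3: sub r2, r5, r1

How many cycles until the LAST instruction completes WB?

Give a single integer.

Answer: 9

Derivation:
I0 add r2 <- r4,r1: IF@1 ID@2 stall=0 (-) EX@3 MEM@4 WB@5
I1 ld r4 <- r5: IF@2 ID@3 stall=0 (-) EX@4 MEM@5 WB@6
I2 add r4 <- r2,r1: IF@3 ID@4 stall=1 (RAW on I0.r2 (WB@5)) EX@6 MEM@7 WB@8
I3 sub r2 <- r5,r1: IF@4 ID@6 stall=0 (-) EX@7 MEM@8 WB@9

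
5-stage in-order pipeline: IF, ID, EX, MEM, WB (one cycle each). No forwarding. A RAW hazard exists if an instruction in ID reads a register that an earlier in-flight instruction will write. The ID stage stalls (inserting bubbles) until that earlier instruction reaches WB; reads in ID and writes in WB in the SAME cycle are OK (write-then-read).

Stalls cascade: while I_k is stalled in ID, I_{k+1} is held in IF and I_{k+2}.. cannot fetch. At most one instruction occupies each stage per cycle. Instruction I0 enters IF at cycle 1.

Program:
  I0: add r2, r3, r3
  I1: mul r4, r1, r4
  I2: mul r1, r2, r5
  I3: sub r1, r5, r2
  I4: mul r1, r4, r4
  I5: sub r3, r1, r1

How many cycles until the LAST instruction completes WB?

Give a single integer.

I0 add r2 <- r3,r3: IF@1 ID@2 stall=0 (-) EX@3 MEM@4 WB@5
I1 mul r4 <- r1,r4: IF@2 ID@3 stall=0 (-) EX@4 MEM@5 WB@6
I2 mul r1 <- r2,r5: IF@3 ID@4 stall=1 (RAW on I0.r2 (WB@5)) EX@6 MEM@7 WB@8
I3 sub r1 <- r5,r2: IF@4 ID@6 stall=0 (-) EX@7 MEM@8 WB@9
I4 mul r1 <- r4,r4: IF@6 ID@7 stall=0 (-) EX@8 MEM@9 WB@10
I5 sub r3 <- r1,r1: IF@7 ID@8 stall=2 (RAW on I4.r1 (WB@10)) EX@11 MEM@12 WB@13

Answer: 13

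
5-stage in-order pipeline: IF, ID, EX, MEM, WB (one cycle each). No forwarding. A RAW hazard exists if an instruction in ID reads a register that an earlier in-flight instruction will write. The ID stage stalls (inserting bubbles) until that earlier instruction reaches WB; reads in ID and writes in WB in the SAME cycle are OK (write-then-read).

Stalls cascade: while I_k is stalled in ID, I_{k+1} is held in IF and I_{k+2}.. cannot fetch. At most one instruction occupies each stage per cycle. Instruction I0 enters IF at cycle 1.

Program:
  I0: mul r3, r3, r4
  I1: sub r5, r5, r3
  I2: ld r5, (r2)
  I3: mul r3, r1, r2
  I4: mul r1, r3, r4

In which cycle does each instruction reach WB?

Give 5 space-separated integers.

Answer: 5 8 9 10 13

Derivation:
I0 mul r3 <- r3,r4: IF@1 ID@2 stall=0 (-) EX@3 MEM@4 WB@5
I1 sub r5 <- r5,r3: IF@2 ID@3 stall=2 (RAW on I0.r3 (WB@5)) EX@6 MEM@7 WB@8
I2 ld r5 <- r2: IF@3 ID@6 stall=0 (-) EX@7 MEM@8 WB@9
I3 mul r3 <- r1,r2: IF@6 ID@7 stall=0 (-) EX@8 MEM@9 WB@10
I4 mul r1 <- r3,r4: IF@7 ID@8 stall=2 (RAW on I3.r3 (WB@10)) EX@11 MEM@12 WB@13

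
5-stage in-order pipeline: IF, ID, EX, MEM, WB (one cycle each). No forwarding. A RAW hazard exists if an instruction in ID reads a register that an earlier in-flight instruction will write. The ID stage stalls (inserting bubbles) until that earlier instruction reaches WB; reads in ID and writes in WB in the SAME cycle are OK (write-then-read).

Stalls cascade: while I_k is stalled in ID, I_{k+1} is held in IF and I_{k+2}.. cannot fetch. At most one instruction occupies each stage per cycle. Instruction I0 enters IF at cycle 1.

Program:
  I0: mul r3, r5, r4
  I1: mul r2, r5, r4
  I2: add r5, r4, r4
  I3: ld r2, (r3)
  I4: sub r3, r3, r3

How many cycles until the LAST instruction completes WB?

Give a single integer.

I0 mul r3 <- r5,r4: IF@1 ID@2 stall=0 (-) EX@3 MEM@4 WB@5
I1 mul r2 <- r5,r4: IF@2 ID@3 stall=0 (-) EX@4 MEM@5 WB@6
I2 add r5 <- r4,r4: IF@3 ID@4 stall=0 (-) EX@5 MEM@6 WB@7
I3 ld r2 <- r3: IF@4 ID@5 stall=0 (-) EX@6 MEM@7 WB@8
I4 sub r3 <- r3,r3: IF@5 ID@6 stall=0 (-) EX@7 MEM@8 WB@9

Answer: 9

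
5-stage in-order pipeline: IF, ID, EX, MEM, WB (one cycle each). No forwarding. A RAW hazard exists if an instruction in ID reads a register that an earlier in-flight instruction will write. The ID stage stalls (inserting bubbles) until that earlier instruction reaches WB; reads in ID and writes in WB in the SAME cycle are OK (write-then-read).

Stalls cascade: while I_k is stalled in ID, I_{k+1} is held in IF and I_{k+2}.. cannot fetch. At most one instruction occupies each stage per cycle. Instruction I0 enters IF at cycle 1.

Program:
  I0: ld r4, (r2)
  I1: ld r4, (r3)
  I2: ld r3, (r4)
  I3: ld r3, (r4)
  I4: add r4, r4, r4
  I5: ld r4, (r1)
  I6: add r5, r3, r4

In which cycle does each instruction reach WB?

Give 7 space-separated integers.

Answer: 5 6 9 10 11 12 15

Derivation:
I0 ld r4 <- r2: IF@1 ID@2 stall=0 (-) EX@3 MEM@4 WB@5
I1 ld r4 <- r3: IF@2 ID@3 stall=0 (-) EX@4 MEM@5 WB@6
I2 ld r3 <- r4: IF@3 ID@4 stall=2 (RAW on I1.r4 (WB@6)) EX@7 MEM@8 WB@9
I3 ld r3 <- r4: IF@4 ID@7 stall=0 (-) EX@8 MEM@9 WB@10
I4 add r4 <- r4,r4: IF@7 ID@8 stall=0 (-) EX@9 MEM@10 WB@11
I5 ld r4 <- r1: IF@8 ID@9 stall=0 (-) EX@10 MEM@11 WB@12
I6 add r5 <- r3,r4: IF@9 ID@10 stall=2 (RAW on I5.r4 (WB@12)) EX@13 MEM@14 WB@15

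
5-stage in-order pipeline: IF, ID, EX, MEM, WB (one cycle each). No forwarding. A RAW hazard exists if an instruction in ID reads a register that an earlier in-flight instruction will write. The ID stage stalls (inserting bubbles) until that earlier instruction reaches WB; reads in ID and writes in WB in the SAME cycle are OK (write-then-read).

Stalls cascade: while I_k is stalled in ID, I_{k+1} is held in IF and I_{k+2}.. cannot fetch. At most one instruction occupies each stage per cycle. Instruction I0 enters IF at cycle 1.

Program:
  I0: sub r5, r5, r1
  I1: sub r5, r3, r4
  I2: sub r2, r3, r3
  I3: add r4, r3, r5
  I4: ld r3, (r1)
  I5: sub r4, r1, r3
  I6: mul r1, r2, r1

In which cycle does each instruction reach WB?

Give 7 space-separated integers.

I0 sub r5 <- r5,r1: IF@1 ID@2 stall=0 (-) EX@3 MEM@4 WB@5
I1 sub r5 <- r3,r4: IF@2 ID@3 stall=0 (-) EX@4 MEM@5 WB@6
I2 sub r2 <- r3,r3: IF@3 ID@4 stall=0 (-) EX@5 MEM@6 WB@7
I3 add r4 <- r3,r5: IF@4 ID@5 stall=1 (RAW on I1.r5 (WB@6)) EX@7 MEM@8 WB@9
I4 ld r3 <- r1: IF@5 ID@7 stall=0 (-) EX@8 MEM@9 WB@10
I5 sub r4 <- r1,r3: IF@7 ID@8 stall=2 (RAW on I4.r3 (WB@10)) EX@11 MEM@12 WB@13
I6 mul r1 <- r2,r1: IF@8 ID@11 stall=0 (-) EX@12 MEM@13 WB@14

Answer: 5 6 7 9 10 13 14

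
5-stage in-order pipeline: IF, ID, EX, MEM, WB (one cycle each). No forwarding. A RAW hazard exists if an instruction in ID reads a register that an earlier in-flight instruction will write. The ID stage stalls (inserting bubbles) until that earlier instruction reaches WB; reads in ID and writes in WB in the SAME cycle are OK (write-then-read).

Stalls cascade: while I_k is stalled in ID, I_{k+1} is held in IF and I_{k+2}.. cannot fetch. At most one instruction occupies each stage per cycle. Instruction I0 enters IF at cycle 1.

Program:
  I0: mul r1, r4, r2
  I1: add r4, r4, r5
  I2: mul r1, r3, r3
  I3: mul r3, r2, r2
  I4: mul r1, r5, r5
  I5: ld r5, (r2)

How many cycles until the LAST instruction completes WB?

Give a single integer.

I0 mul r1 <- r4,r2: IF@1 ID@2 stall=0 (-) EX@3 MEM@4 WB@5
I1 add r4 <- r4,r5: IF@2 ID@3 stall=0 (-) EX@4 MEM@5 WB@6
I2 mul r1 <- r3,r3: IF@3 ID@4 stall=0 (-) EX@5 MEM@6 WB@7
I3 mul r3 <- r2,r2: IF@4 ID@5 stall=0 (-) EX@6 MEM@7 WB@8
I4 mul r1 <- r5,r5: IF@5 ID@6 stall=0 (-) EX@7 MEM@8 WB@9
I5 ld r5 <- r2: IF@6 ID@7 stall=0 (-) EX@8 MEM@9 WB@10

Answer: 10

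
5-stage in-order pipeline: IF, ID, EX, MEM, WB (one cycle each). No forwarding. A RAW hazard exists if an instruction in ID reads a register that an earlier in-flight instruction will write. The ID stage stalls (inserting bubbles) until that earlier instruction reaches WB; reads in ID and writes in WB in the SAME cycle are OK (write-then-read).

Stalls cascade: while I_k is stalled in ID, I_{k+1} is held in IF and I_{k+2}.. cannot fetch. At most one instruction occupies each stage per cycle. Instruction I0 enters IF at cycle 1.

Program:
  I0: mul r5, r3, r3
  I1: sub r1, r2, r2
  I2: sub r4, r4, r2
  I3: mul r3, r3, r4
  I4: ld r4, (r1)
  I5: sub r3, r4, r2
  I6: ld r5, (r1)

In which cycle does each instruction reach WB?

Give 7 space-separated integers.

Answer: 5 6 7 10 11 14 15

Derivation:
I0 mul r5 <- r3,r3: IF@1 ID@2 stall=0 (-) EX@3 MEM@4 WB@5
I1 sub r1 <- r2,r2: IF@2 ID@3 stall=0 (-) EX@4 MEM@5 WB@6
I2 sub r4 <- r4,r2: IF@3 ID@4 stall=0 (-) EX@5 MEM@6 WB@7
I3 mul r3 <- r3,r4: IF@4 ID@5 stall=2 (RAW on I2.r4 (WB@7)) EX@8 MEM@9 WB@10
I4 ld r4 <- r1: IF@5 ID@8 stall=0 (-) EX@9 MEM@10 WB@11
I5 sub r3 <- r4,r2: IF@8 ID@9 stall=2 (RAW on I4.r4 (WB@11)) EX@12 MEM@13 WB@14
I6 ld r5 <- r1: IF@9 ID@12 stall=0 (-) EX@13 MEM@14 WB@15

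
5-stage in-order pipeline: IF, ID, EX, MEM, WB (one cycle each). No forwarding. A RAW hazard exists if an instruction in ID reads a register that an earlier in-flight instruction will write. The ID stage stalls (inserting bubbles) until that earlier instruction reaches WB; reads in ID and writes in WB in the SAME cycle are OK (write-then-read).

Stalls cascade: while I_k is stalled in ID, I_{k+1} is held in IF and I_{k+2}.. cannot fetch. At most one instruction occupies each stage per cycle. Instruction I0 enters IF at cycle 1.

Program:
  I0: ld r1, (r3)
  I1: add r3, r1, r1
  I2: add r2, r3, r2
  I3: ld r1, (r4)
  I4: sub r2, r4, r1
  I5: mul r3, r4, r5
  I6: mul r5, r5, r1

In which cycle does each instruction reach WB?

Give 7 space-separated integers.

I0 ld r1 <- r3: IF@1 ID@2 stall=0 (-) EX@3 MEM@4 WB@5
I1 add r3 <- r1,r1: IF@2 ID@3 stall=2 (RAW on I0.r1 (WB@5)) EX@6 MEM@7 WB@8
I2 add r2 <- r3,r2: IF@3 ID@6 stall=2 (RAW on I1.r3 (WB@8)) EX@9 MEM@10 WB@11
I3 ld r1 <- r4: IF@6 ID@9 stall=0 (-) EX@10 MEM@11 WB@12
I4 sub r2 <- r4,r1: IF@9 ID@10 stall=2 (RAW on I3.r1 (WB@12)) EX@13 MEM@14 WB@15
I5 mul r3 <- r4,r5: IF@10 ID@13 stall=0 (-) EX@14 MEM@15 WB@16
I6 mul r5 <- r5,r1: IF@13 ID@14 stall=0 (-) EX@15 MEM@16 WB@17

Answer: 5 8 11 12 15 16 17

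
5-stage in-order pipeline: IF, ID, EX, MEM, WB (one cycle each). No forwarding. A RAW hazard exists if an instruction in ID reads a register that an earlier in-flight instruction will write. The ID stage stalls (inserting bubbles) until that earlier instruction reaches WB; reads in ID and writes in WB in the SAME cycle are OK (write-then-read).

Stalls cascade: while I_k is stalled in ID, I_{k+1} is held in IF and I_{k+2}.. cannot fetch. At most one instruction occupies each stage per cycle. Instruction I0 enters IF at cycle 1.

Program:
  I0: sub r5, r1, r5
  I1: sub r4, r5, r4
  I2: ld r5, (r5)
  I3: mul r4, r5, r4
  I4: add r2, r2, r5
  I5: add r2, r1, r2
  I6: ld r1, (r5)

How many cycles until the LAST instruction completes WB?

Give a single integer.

I0 sub r5 <- r1,r5: IF@1 ID@2 stall=0 (-) EX@3 MEM@4 WB@5
I1 sub r4 <- r5,r4: IF@2 ID@3 stall=2 (RAW on I0.r5 (WB@5)) EX@6 MEM@7 WB@8
I2 ld r5 <- r5: IF@3 ID@6 stall=0 (-) EX@7 MEM@8 WB@9
I3 mul r4 <- r5,r4: IF@6 ID@7 stall=2 (RAW on I2.r5 (WB@9)) EX@10 MEM@11 WB@12
I4 add r2 <- r2,r5: IF@7 ID@10 stall=0 (-) EX@11 MEM@12 WB@13
I5 add r2 <- r1,r2: IF@10 ID@11 stall=2 (RAW on I4.r2 (WB@13)) EX@14 MEM@15 WB@16
I6 ld r1 <- r5: IF@11 ID@14 stall=0 (-) EX@15 MEM@16 WB@17

Answer: 17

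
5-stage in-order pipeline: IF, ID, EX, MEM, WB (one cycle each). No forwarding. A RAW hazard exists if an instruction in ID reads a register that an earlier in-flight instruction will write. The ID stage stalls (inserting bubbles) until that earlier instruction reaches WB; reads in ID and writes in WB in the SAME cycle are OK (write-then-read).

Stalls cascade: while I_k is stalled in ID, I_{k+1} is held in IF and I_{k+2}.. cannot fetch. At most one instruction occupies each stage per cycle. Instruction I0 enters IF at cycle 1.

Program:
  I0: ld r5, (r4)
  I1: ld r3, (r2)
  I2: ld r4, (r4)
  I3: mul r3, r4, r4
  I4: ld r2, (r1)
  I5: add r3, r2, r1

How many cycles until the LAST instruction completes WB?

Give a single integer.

Answer: 14

Derivation:
I0 ld r5 <- r4: IF@1 ID@2 stall=0 (-) EX@3 MEM@4 WB@5
I1 ld r3 <- r2: IF@2 ID@3 stall=0 (-) EX@4 MEM@5 WB@6
I2 ld r4 <- r4: IF@3 ID@4 stall=0 (-) EX@5 MEM@6 WB@7
I3 mul r3 <- r4,r4: IF@4 ID@5 stall=2 (RAW on I2.r4 (WB@7)) EX@8 MEM@9 WB@10
I4 ld r2 <- r1: IF@5 ID@8 stall=0 (-) EX@9 MEM@10 WB@11
I5 add r3 <- r2,r1: IF@8 ID@9 stall=2 (RAW on I4.r2 (WB@11)) EX@12 MEM@13 WB@14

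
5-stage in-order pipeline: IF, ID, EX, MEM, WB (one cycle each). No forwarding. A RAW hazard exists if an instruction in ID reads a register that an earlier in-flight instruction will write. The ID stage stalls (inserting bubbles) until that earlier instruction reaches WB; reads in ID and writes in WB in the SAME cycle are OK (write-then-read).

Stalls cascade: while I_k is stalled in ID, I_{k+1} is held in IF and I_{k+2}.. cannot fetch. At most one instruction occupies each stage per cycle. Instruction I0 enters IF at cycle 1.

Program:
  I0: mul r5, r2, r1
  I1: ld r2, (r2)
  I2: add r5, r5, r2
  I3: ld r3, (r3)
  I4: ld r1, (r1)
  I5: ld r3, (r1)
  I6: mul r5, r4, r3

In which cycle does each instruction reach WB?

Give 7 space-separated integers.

Answer: 5 6 9 10 11 14 17

Derivation:
I0 mul r5 <- r2,r1: IF@1 ID@2 stall=0 (-) EX@3 MEM@4 WB@5
I1 ld r2 <- r2: IF@2 ID@3 stall=0 (-) EX@4 MEM@5 WB@6
I2 add r5 <- r5,r2: IF@3 ID@4 stall=2 (RAW on I1.r2 (WB@6)) EX@7 MEM@8 WB@9
I3 ld r3 <- r3: IF@4 ID@7 stall=0 (-) EX@8 MEM@9 WB@10
I4 ld r1 <- r1: IF@7 ID@8 stall=0 (-) EX@9 MEM@10 WB@11
I5 ld r3 <- r1: IF@8 ID@9 stall=2 (RAW on I4.r1 (WB@11)) EX@12 MEM@13 WB@14
I6 mul r5 <- r4,r3: IF@9 ID@12 stall=2 (RAW on I5.r3 (WB@14)) EX@15 MEM@16 WB@17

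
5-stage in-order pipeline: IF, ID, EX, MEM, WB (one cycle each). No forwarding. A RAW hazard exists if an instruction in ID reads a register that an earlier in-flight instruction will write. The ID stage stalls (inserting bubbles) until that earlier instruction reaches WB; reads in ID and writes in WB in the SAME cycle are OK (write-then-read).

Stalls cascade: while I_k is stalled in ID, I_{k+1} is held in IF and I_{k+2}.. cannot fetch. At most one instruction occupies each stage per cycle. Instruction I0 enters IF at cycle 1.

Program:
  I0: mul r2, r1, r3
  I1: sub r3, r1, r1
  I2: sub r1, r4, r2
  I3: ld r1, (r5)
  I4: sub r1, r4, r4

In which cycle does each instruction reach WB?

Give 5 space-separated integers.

Answer: 5 6 8 9 10

Derivation:
I0 mul r2 <- r1,r3: IF@1 ID@2 stall=0 (-) EX@3 MEM@4 WB@5
I1 sub r3 <- r1,r1: IF@2 ID@3 stall=0 (-) EX@4 MEM@5 WB@6
I2 sub r1 <- r4,r2: IF@3 ID@4 stall=1 (RAW on I0.r2 (WB@5)) EX@6 MEM@7 WB@8
I3 ld r1 <- r5: IF@4 ID@6 stall=0 (-) EX@7 MEM@8 WB@9
I4 sub r1 <- r4,r4: IF@6 ID@7 stall=0 (-) EX@8 MEM@9 WB@10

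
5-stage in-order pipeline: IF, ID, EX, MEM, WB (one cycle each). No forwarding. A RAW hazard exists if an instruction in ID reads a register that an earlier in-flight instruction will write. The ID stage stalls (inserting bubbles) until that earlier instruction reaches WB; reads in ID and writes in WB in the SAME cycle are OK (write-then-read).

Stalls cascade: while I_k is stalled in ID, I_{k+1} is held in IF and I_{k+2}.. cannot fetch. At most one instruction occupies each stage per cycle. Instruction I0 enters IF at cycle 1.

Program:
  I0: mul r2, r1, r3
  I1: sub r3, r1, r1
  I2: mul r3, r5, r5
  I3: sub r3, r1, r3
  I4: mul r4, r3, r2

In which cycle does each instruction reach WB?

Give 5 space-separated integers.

Answer: 5 6 7 10 13

Derivation:
I0 mul r2 <- r1,r3: IF@1 ID@2 stall=0 (-) EX@3 MEM@4 WB@5
I1 sub r3 <- r1,r1: IF@2 ID@3 stall=0 (-) EX@4 MEM@5 WB@6
I2 mul r3 <- r5,r5: IF@3 ID@4 stall=0 (-) EX@5 MEM@6 WB@7
I3 sub r3 <- r1,r3: IF@4 ID@5 stall=2 (RAW on I2.r3 (WB@7)) EX@8 MEM@9 WB@10
I4 mul r4 <- r3,r2: IF@5 ID@8 stall=2 (RAW on I3.r3 (WB@10)) EX@11 MEM@12 WB@13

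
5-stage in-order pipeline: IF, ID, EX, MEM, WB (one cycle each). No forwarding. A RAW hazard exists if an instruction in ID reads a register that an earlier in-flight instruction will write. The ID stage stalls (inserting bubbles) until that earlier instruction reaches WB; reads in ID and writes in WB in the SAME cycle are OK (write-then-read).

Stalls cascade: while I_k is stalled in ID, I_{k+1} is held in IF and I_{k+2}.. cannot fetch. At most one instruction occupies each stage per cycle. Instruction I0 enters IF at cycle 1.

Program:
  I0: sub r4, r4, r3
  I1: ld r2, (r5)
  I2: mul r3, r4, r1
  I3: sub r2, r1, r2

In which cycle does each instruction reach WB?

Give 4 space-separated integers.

Answer: 5 6 8 9

Derivation:
I0 sub r4 <- r4,r3: IF@1 ID@2 stall=0 (-) EX@3 MEM@4 WB@5
I1 ld r2 <- r5: IF@2 ID@3 stall=0 (-) EX@4 MEM@5 WB@6
I2 mul r3 <- r4,r1: IF@3 ID@4 stall=1 (RAW on I0.r4 (WB@5)) EX@6 MEM@7 WB@8
I3 sub r2 <- r1,r2: IF@4 ID@6 stall=0 (-) EX@7 MEM@8 WB@9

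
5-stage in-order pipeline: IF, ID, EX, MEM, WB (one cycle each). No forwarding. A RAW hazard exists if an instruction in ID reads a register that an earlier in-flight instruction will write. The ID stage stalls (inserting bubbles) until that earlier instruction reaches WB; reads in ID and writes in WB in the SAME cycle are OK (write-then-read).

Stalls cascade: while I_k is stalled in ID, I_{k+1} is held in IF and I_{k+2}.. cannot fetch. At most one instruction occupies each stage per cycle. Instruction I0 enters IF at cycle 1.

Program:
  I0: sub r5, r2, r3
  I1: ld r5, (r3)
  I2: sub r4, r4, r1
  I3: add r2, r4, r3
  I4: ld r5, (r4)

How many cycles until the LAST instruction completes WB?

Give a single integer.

Answer: 11

Derivation:
I0 sub r5 <- r2,r3: IF@1 ID@2 stall=0 (-) EX@3 MEM@4 WB@5
I1 ld r5 <- r3: IF@2 ID@3 stall=0 (-) EX@4 MEM@5 WB@6
I2 sub r4 <- r4,r1: IF@3 ID@4 stall=0 (-) EX@5 MEM@6 WB@7
I3 add r2 <- r4,r3: IF@4 ID@5 stall=2 (RAW on I2.r4 (WB@7)) EX@8 MEM@9 WB@10
I4 ld r5 <- r4: IF@5 ID@8 stall=0 (-) EX@9 MEM@10 WB@11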